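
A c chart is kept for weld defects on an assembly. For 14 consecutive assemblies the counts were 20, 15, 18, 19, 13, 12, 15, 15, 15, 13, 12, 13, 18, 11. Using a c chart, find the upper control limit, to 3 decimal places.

26.520

c̄ = (20 + 15 + 18 + 19 + 13 + 12 + 15 + 15 + 15 + 13 + 12 + 13 + 18 + 11) / 14 = 209 / 14 = 14.9286
UCL = c̄ + 3√c̄ = 14.9286 + 3 × √14.9286 = 14.9286 + 3 × 3.8638 = 26.5198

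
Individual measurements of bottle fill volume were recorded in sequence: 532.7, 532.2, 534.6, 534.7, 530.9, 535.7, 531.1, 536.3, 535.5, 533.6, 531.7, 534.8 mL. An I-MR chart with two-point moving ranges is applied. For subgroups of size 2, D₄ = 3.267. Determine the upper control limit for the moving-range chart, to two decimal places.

Moving ranges: 0.5, 2.4, 0.1, 3.8, 4.8, 4.6, 5.2, 0.8, 1.9, 1.9, 3.1; M̄R̄ = 29.1000 / 11 = 2.6455
UCL_MR = D₄·M̄R̄ = 3.267 × 2.6455 = 8.6427

8.64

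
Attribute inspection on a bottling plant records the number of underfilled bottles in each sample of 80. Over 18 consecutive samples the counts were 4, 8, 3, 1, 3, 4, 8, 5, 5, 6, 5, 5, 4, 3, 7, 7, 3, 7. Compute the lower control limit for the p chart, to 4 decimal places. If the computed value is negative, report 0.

p̄ = Σdᵢ / (k·n) = 88 / (18 × 80) = 0.06111
LCL = p̄ − 3·√(p̄(1−p̄)/n) = 0.06111 − 3 × 0.02678 = -0.01923 → 0 (negative, so LCL = 0)

0.0000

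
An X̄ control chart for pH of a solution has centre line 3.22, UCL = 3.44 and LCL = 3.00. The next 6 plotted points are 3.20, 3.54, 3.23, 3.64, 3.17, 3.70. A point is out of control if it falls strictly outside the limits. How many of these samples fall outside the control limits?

3

Compare each point to [3.00, 3.44]: sample 2 = 3.54 > UCL; sample 4 = 3.64 > UCL; sample 6 = 3.70 > UCL.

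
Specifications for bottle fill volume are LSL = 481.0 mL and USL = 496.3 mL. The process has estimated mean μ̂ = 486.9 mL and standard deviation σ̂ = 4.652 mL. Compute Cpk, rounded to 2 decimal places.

0.42

Cpu = (USL − μ̂) / (3σ̂) = (496.3 − 486.9) / (3 × 4.652) = 0.6735; Cpl = (μ̂ − LSL) / (3σ̂) = (486.9 − 481.0) / (3 × 4.652) = 0.4228; Cpk = min(Cpu, Cpl) = 0.4228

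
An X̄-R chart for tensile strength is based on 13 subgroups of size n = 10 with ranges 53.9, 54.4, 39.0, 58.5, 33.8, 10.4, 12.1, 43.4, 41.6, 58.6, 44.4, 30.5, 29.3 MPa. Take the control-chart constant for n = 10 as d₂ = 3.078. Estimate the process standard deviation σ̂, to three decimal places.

R̄ = (53.9 + 54.4 + 39.0 + 58.5 + 33.8 + 10.4 + 12.1 + 43.4 + 41.6 + 58.6 + 44.4 + 30.5 + 29.3) / 13 = 39.2231
σ̂ = R̄ / d₂ = 39.2231 / 3.078 = 12.7430

12.743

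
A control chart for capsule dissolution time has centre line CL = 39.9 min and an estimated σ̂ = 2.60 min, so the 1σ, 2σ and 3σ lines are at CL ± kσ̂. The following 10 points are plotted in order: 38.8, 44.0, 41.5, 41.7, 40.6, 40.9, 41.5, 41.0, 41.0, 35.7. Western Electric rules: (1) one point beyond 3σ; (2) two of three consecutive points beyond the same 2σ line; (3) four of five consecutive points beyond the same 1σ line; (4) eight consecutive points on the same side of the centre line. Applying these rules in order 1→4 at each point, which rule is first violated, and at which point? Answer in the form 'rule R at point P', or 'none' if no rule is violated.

Zone of each point (C = within 1σ̂, B = 1σ̂–2σ̂, A = 2σ̂–3σ̂, * = beyond 3σ̂; sign = side of CL): 1:-C, 2:+B, 3:+C, 4:+C, 5:+C, 6:+C, 7:+C, 8:+C, 9:+C, 10:-B
Rule 4 (eight consecutive points on the same side of the centre line) is satisfied at point 9.

rule 4 at point 9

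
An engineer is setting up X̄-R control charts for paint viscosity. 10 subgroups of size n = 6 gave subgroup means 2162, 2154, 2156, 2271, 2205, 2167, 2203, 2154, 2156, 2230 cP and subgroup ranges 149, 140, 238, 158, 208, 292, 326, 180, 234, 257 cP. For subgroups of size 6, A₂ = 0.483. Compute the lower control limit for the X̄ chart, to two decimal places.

2080.41

X̄̄ = (2162 + 2154 + 2156 + 2271 + 2205 + 2167 + 2203 + 2154 + 2156 + 2230) / 10 = 21858.0000 / 10 = 2185.8000
R̄ = (149 + 140 + 238 + 158 + 208 + 292 + 326 + 180 + 234 + 257) / 10 = 2182.0000 / 10 = 218.2000
LCL = X̄̄ − A₂·R̄ = 2185.8000 − 0.483 × 218.2000 = 2080.4094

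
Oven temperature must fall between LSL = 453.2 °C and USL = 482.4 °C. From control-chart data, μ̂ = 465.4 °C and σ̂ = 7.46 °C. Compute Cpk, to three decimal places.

Cpu = (USL − μ̂) / (3σ̂) = (482.4 − 465.4) / (3 × 7.46) = 0.7596; Cpl = (μ̂ − LSL) / (3σ̂) = (465.4 − 453.2) / (3 × 7.46) = 0.5451; Cpk = min(Cpu, Cpl) = 0.5451

0.545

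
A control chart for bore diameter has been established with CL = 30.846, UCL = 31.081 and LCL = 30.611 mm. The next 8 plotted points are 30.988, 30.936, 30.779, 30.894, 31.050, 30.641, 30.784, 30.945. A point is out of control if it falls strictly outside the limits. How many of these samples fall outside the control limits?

All 8 points lie within [30.611, 31.081].

0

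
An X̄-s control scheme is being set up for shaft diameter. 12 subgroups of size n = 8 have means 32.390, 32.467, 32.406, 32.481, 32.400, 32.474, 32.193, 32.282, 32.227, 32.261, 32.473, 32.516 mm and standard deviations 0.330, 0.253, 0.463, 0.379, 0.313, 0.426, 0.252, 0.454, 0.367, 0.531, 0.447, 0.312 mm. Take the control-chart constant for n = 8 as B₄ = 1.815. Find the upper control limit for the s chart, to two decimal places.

0.68

s̄ = (0.330 + 0.253 + 0.463 + 0.379 + 0.313 + 0.426 + 0.252 + 0.454 + 0.367 + 0.531 + 0.447 + 0.312) / 12 = 0.3773
UCL_s = B₄·s̄ = 1.815 × 0.3773 = 0.6847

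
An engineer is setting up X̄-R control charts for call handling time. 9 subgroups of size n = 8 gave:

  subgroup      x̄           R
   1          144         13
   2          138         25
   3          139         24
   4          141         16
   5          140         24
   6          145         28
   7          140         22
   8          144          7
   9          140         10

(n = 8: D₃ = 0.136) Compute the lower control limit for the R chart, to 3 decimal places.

2.554

R̄ = (13 + 25 + 24 + 16 + 24 + 28 + 22 + 7 + 10) / 9 = 169.0000 / 9 = 18.7778
LCL_R = D₃·R̄ = 0.136 × 18.7778 = 2.5538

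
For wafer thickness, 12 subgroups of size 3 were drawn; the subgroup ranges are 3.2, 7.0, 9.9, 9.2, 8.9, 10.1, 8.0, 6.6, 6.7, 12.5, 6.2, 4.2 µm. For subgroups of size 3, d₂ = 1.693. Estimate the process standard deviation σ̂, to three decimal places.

R̄ = (3.2 + 7.0 + 9.9 + 9.2 + 8.9 + 10.1 + 8.0 + 6.6 + 6.7 + 12.5 + 6.2 + 4.2) / 12 = 7.7083
σ̂ = R̄ / d₂ = 7.7083 / 1.693 = 4.5531

4.553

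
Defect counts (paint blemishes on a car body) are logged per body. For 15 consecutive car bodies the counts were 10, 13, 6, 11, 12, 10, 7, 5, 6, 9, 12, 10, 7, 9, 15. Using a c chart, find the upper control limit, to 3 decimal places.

18.697

c̄ = (10 + 13 + 6 + 11 + 12 + 10 + 7 + 5 + 6 + 9 + 12 + 10 + 7 + 9 + 15) / 15 = 142 / 15 = 9.4667
UCL = c̄ + 3√c̄ = 9.4667 + 3 × √9.4667 = 9.4667 + 3 × 3.0768 = 18.6971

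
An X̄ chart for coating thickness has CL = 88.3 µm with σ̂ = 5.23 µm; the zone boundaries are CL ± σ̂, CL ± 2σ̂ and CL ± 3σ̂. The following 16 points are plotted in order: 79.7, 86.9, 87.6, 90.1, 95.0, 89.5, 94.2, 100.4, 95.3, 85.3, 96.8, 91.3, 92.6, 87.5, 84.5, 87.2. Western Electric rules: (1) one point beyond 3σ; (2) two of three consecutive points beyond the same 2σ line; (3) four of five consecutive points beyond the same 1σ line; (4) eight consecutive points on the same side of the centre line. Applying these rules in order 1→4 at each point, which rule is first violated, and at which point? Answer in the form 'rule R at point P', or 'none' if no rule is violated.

Zone of each point (C = within 1σ̂, B = 1σ̂–2σ̂, A = 2σ̂–3σ̂, * = beyond 3σ̂; sign = side of CL): 1:-B, 2:-C, 3:-C, 4:+C, 5:+B, 6:+C, 7:+B, 8:+A, 9:+B, 10:-C, 11:+B, 12:+C, 13:+C, 14:-C, 15:-C, 16:-C
Rule 3 (four of five consecutive points beyond the same 1σ limit) is satisfied at point 9.

rule 3 at point 9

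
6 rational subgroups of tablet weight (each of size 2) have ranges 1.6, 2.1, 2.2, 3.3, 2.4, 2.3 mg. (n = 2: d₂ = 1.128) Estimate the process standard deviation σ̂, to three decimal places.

2.054

R̄ = (1.6 + 2.1 + 2.2 + 3.3 + 2.4 + 2.3) / 6 = 2.3167
σ̂ = R̄ / d₂ = 2.3167 / 1.128 = 2.0538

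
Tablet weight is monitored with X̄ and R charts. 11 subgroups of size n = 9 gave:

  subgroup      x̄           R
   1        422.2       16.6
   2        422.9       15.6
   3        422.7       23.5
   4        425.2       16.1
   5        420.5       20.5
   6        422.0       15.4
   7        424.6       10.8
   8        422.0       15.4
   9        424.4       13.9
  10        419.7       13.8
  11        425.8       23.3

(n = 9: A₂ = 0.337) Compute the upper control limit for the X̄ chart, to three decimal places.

428.574

X̄̄ = (422.2 + 422.9 + 422.7 + 425.2 + 420.5 + 422.0 + 424.6 + 422.0 + 424.4 + 419.7 + 425.8) / 11 = 4652.0000 / 11 = 422.9091
R̄ = (16.6 + 15.6 + 23.5 + 16.1 + 20.5 + 15.4 + 10.8 + 15.4 + 13.9 + 13.8 + 23.3) / 11 = 184.9000 / 11 = 16.8091
UCL = X̄̄ + A₂·R̄ = 422.9091 + 0.337 × 16.8091 = 428.5738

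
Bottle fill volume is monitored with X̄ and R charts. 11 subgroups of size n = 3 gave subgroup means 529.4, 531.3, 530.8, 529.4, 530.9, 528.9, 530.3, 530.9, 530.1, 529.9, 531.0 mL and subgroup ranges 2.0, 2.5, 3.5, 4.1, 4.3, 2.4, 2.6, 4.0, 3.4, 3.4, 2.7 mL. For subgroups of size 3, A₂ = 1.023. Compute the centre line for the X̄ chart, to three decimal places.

530.264

X̄̄ = (529.4 + 531.3 + 530.8 + 529.4 + 530.9 + 528.9 + 530.3 + 530.9 + 530.1 + 529.9 + 531.0) / 11 = 5832.9000 / 11 = 530.2636
CL = X̄̄ = 530.2636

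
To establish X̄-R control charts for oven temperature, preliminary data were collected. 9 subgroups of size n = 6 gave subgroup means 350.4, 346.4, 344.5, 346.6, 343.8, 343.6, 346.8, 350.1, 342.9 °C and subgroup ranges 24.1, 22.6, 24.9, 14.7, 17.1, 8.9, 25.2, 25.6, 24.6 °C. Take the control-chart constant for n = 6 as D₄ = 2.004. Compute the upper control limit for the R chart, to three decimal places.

R̄ = (24.1 + 22.6 + 24.9 + 14.7 + 17.1 + 8.9 + 25.2 + 25.6 + 24.6) / 9 = 187.7000 / 9 = 20.8556
UCL_R = D₄·R̄ = 2.004 × 20.8556 = 41.7945

41.795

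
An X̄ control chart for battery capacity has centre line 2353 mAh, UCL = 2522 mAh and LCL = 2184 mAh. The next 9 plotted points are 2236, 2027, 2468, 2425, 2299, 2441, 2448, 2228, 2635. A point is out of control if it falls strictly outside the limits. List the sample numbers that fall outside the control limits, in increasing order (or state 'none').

2, 9

Compare each point to [2184, 2522]: sample 2 = 2027 < LCL; sample 9 = 2635 > UCL.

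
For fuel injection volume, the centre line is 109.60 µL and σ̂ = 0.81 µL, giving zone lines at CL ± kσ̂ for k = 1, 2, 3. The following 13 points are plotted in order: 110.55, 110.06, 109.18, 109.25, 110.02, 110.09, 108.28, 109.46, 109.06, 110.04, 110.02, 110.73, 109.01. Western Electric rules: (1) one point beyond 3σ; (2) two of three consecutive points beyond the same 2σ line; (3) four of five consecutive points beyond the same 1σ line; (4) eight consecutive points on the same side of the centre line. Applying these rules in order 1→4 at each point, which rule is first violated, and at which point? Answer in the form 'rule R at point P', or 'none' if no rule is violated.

none

Zone of each point (C = within 1σ̂, B = 1σ̂–2σ̂, A = 2σ̂–3σ̂, * = beyond 3σ̂; sign = side of CL): 1:+B, 2:+C, 3:-C, 4:-C, 5:+C, 6:+C, 7:-B, 8:-C, 9:-C, 10:+C, 11:+C, 12:+B, 13:-C
No rule fires across all 13 points.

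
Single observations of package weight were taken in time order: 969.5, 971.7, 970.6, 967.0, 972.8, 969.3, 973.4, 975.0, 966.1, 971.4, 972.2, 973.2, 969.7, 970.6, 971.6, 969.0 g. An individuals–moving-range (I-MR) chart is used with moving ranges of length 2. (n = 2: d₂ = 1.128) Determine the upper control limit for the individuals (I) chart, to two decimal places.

978.96

X̄ = (969.5 + 971.7 + 970.6 + 967.0 + 972.8 + 969.3 + 973.4 + 975.0 + 966.1 + 971.4 + 972.2 + 973.2 + 969.7 + 970.6 + 971.6 + 969.0) / 16 = 970.8188
Moving ranges: 2.2, 1.1, 3.6, 5.8, 3.5, 4.1, 1.6, 8.9, 5.3, 0.8, 1.0, 3.5, 0.9, 1.0, 2.6; M̄R̄ = 45.9000 / 15 = 3.0600
UCL = X̄ + 3·M̄R̄/d₂ = 970.8188 + 3 × 3.0600 / 1.128 = 978.9570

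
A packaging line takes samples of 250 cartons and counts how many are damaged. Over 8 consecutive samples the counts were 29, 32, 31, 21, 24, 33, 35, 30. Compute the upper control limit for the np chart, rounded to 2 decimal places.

44.65

p̄ = Σdᵢ / (k·n) = 235 / (8 × 250) = 0.11750
UCL = np̄ + 3·√(np̄(1−p̄)) = 29.3750 + 3 × √(29.3750×0.88250) = 29.3750 + 3 × 5.0915 = 44.6495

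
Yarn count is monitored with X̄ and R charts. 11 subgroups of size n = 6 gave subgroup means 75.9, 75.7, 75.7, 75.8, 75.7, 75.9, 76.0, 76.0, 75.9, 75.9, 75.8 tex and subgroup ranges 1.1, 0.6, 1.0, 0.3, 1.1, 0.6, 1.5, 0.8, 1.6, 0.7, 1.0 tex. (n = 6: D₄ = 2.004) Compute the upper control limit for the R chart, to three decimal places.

R̄ = (1.1 + 0.6 + 1.0 + 0.3 + 1.1 + 0.6 + 1.5 + 0.8 + 1.6 + 0.7 + 1.0) / 11 = 10.3000 / 11 = 0.9364
UCL_R = D₄·R̄ = 2.004 × 0.9364 = 1.8765

1.876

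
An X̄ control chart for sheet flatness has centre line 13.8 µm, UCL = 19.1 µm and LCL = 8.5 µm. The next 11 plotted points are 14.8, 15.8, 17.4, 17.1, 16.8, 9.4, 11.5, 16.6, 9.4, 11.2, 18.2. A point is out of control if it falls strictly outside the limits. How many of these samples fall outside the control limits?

All 11 points lie within [8.5, 19.1].

0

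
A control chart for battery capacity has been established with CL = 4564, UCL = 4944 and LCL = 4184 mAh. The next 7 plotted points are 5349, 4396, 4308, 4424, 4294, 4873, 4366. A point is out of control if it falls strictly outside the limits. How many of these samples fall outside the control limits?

Compare each point to [4184, 4944]: sample 1 = 5349 > UCL.

1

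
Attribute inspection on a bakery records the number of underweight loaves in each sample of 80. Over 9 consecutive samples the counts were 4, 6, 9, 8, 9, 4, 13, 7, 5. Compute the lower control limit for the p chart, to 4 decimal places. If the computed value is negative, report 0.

0.0000

p̄ = Σdᵢ / (k·n) = 65 / (9 × 80) = 0.09028
LCL = p̄ − 3·√(p̄(1−p̄)/n) = 0.09028 − 3 × 0.03204 = -0.00584 → 0 (negative, so LCL = 0)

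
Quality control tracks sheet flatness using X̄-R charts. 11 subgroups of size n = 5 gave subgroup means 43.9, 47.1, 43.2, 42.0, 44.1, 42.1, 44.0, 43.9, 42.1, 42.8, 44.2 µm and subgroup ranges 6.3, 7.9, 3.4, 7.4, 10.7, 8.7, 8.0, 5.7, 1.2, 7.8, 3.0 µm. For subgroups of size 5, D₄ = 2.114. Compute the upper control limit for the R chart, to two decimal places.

R̄ = (6.3 + 7.9 + 3.4 + 7.4 + 10.7 + 8.7 + 8.0 + 5.7 + 1.2 + 7.8 + 3.0) / 11 = 70.1000 / 11 = 6.3727
UCL_R = D₄·R̄ = 2.114 × 6.3727 = 13.4719

13.47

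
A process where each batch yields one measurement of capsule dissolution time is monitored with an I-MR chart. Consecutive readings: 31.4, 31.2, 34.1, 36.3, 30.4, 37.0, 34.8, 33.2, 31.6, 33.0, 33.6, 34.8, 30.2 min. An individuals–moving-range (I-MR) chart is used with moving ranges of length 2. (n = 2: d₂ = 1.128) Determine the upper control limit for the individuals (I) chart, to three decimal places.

X̄ = (31.4 + 31.2 + 34.1 + 36.3 + 30.4 + 37.0 + 34.8 + 33.2 + 31.6 + 33.0 + 33.6 + 34.8 + 30.2) / 13 = 33.2000
Moving ranges: 0.2, 2.9, 2.2, 5.9, 6.6, 2.2, 1.6, 1.6, 1.4, 0.6, 1.2, 4.6; M̄R̄ = 31.0000 / 12 = 2.5833
UCL = X̄ + 3·M̄R̄/d₂ = 33.2000 + 3 × 2.5833 / 1.128 = 40.0706

40.071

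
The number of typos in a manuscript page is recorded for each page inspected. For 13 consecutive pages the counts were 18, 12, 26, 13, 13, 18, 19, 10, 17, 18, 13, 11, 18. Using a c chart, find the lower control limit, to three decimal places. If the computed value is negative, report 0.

c̄ = (18 + 12 + 26 + 13 + 13 + 18 + 19 + 10 + 17 + 18 + 13 + 11 + 18) / 13 = 206 / 13 = 15.8462
LCL = c̄ − 3√c̄ = 15.8462 − 3 × 3.9807 = 3.9040

3.904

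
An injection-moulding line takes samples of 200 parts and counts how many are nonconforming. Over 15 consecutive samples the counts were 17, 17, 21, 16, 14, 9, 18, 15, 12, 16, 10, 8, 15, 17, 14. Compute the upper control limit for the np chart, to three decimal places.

p̄ = Σdᵢ / (k·n) = 219 / (15 × 200) = 0.07300
UCL = np̄ + 3·√(np̄(1−p̄)) = 14.6000 + 3 × √(14.6000×0.92700) = 14.6000 + 3 × 3.6789 = 25.6367

25.637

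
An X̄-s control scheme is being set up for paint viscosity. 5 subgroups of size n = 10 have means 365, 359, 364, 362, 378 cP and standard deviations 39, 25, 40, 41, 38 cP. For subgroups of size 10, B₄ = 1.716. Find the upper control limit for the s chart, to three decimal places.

62.806

s̄ = (39 + 25 + 40 + 41 + 38) / 5 = 36.6000
UCL_s = B₄·s̄ = 1.716 × 36.6000 = 62.8056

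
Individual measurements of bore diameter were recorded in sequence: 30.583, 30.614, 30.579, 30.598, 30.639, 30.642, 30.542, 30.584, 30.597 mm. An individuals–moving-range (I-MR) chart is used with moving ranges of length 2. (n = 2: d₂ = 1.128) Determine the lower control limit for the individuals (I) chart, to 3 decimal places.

30.503

X̄ = (30.583 + 30.614 + 30.579 + 30.598 + 30.639 + 30.642 + 30.542 + 30.584 + 30.597) / 9 = 30.5976
Moving ranges: 0.031, 0.035, 0.019, 0.041, 0.003, 0.100, 0.042, 0.013; M̄R̄ = 0.2840 / 8 = 0.0355
LCL = X̄ − 3·M̄R̄/d₂ = 30.5976 − 3 × 0.0355 / 1.128 = 30.5031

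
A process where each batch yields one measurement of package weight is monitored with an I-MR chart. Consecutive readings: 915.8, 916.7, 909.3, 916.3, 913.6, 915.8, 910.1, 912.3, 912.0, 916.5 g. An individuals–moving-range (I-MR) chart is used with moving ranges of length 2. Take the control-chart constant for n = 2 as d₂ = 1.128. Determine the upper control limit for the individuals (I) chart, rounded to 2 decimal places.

X̄ = (915.8 + 916.7 + 909.3 + 916.3 + 913.6 + 915.8 + 910.1 + 912.3 + 912.0 + 916.5) / 10 = 913.8400
Moving ranges: 0.9, 7.4, 7.0, 2.7, 2.2, 5.7, 2.2, 0.3, 4.5; M̄R̄ = 32.9000 / 9 = 3.6556
UCL = X̄ + 3·M̄R̄/d₂ = 913.8400 + 3 × 3.6556 / 1.128 = 923.5622

923.56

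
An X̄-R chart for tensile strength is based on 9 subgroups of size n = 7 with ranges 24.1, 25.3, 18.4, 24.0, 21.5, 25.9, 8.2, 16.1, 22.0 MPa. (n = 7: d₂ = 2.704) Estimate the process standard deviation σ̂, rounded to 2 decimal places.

R̄ = (24.1 + 25.3 + 18.4 + 24.0 + 21.5 + 25.9 + 8.2 + 16.1 + 22.0) / 9 = 20.6111
σ̂ = R̄ / d₂ = 20.6111 / 2.704 = 7.6225

7.62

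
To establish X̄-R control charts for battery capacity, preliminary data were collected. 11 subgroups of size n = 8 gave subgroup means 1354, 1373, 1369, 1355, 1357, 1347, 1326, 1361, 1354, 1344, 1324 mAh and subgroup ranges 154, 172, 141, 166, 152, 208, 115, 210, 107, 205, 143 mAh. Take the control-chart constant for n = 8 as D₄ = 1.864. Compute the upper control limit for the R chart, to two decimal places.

300.44

R̄ = (154 + 172 + 141 + 166 + 152 + 208 + 115 + 210 + 107 + 205 + 143) / 11 = 1773.0000 / 11 = 161.1818
UCL_R = D₄·R̄ = 1.864 × 161.1818 = 300.4429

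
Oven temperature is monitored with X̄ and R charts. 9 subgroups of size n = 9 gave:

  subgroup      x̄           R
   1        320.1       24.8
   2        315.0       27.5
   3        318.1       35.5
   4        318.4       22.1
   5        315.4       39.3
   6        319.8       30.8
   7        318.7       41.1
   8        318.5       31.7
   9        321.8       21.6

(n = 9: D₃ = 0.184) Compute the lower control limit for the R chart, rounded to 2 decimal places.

5.61

R̄ = (24.8 + 27.5 + 35.5 + 22.1 + 39.3 + 30.8 + 41.1 + 31.7 + 21.6) / 9 = 274.4000 / 9 = 30.4889
LCL_R = D₃·R̄ = 0.184 × 30.4889 = 5.6100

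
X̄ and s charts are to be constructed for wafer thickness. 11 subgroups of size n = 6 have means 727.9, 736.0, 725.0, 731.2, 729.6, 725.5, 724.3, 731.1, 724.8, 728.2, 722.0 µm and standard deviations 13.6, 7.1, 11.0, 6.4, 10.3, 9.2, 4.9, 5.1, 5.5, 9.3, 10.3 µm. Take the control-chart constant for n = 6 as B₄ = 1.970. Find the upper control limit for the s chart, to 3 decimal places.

s̄ = (13.6 + 7.1 + 11.0 + 6.4 + 10.3 + 9.2 + 4.9 + 5.1 + 5.5 + 9.3 + 10.3) / 11 = 8.4273
UCL_s = B₄·s̄ = 1.970 × 8.4273 = 16.6017

16.602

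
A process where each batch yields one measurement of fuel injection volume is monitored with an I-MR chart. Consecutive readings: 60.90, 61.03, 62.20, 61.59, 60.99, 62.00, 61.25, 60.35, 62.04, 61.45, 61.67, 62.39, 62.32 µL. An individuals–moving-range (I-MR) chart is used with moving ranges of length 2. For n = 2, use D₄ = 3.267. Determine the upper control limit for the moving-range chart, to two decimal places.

Moving ranges: 0.13, 1.17, 0.61, 0.60, 1.01, 0.75, 0.90, 1.69, 0.59, 0.22, 0.72, 0.07; M̄R̄ = 8.4600 / 12 = 0.7050
UCL_MR = D₄·M̄R̄ = 3.267 × 0.7050 = 2.3032

2.30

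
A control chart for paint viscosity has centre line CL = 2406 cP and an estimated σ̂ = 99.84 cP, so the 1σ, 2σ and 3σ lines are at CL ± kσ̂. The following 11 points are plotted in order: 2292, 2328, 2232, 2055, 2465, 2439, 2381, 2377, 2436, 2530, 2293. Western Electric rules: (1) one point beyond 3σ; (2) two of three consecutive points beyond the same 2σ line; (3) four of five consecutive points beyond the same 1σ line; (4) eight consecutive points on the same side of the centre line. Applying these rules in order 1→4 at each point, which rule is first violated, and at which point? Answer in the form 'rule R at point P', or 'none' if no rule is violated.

Zone of each point (C = within 1σ̂, B = 1σ̂–2σ̂, A = 2σ̂–3σ̂, * = beyond 3σ̂; sign = side of CL): 1:-B, 2:-C, 3:-B, 4:-*, 5:+C, 6:+C, 7:-C, 8:-C, 9:+C, 10:+B, 11:-B
Rule 1 (one point beyond the 3σ limits) is satisfied at point 4.

rule 1 at point 4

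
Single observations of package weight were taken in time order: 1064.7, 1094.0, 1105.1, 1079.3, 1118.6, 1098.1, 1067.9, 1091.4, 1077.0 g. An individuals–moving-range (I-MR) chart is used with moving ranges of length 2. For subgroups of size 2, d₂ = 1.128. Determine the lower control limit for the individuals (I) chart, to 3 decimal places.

1023.928

X̄ = (1064.7 + 1094.0 + 1105.1 + 1079.3 + 1118.6 + 1098.1 + 1067.9 + 1091.4 + 1077.0) / 9 = 1088.4556
Moving ranges: 29.3, 11.1, 25.8, 39.3, 20.5, 30.2, 23.5, 14.4; M̄R̄ = 194.1000 / 8 = 24.2625
LCL = X̄ − 3·M̄R̄/d₂ = 1088.4556 − 3 × 24.2625 / 1.128 = 1023.9276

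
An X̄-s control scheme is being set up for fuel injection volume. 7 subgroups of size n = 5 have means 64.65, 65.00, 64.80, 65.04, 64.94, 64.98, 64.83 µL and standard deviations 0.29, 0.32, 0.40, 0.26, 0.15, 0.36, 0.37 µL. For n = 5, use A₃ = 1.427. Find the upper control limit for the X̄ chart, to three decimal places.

X̄̄ = (64.65 + 65.00 + 64.80 + 65.04 + 64.94 + 64.98 + 64.83) / 7 = 64.8914
s̄ = (0.29 + 0.32 + 0.40 + 0.26 + 0.15 + 0.36 + 0.37) / 7 = 0.3071
UCL = X̄̄ + A₃·s̄ = 64.8914 + 1.427 × 0.3071 = 65.3297

65.330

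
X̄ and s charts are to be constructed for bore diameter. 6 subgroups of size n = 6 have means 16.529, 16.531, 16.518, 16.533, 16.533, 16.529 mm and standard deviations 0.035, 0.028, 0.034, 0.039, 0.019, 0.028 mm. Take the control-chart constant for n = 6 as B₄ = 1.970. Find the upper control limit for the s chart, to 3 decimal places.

0.060

s̄ = (0.035 + 0.028 + 0.034 + 0.039 + 0.019 + 0.028) / 6 = 0.0305
UCL_s = B₄·s̄ = 1.970 × 0.0305 = 0.0601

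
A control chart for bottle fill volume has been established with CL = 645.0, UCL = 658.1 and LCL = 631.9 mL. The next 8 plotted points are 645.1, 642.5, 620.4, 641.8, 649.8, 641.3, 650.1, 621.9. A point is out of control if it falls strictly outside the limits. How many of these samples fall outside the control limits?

Compare each point to [631.9, 658.1]: sample 3 = 620.4 < LCL; sample 8 = 621.9 < LCL.

2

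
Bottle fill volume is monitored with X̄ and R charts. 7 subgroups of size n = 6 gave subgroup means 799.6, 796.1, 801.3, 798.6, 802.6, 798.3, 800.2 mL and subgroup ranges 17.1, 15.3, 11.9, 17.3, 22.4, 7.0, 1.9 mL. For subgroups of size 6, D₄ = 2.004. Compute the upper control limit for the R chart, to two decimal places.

R̄ = (17.1 + 15.3 + 11.9 + 17.3 + 22.4 + 7.0 + 1.9) / 7 = 92.9000 / 7 = 13.2714
UCL_R = D₄·R̄ = 2.004 × 13.2714 = 26.5959

26.60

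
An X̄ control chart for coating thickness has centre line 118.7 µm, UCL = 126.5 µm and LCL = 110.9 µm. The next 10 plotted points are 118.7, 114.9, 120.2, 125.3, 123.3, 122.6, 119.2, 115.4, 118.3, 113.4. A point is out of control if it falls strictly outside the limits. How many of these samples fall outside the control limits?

0

All 10 points lie within [110.9, 126.5].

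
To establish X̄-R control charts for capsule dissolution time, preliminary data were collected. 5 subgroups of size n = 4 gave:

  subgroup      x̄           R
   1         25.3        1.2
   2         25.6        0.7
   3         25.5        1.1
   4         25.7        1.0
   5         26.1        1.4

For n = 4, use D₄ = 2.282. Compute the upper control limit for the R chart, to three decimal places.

R̄ = (1.2 + 0.7 + 1.1 + 1.0 + 1.4) / 5 = 5.4000 / 5 = 1.0800
UCL_R = D₄·R̄ = 2.282 × 1.0800 = 2.4646

2.465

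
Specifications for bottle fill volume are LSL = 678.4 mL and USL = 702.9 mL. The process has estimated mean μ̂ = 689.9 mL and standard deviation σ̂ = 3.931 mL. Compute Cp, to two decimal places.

Cp = (USL − LSL) / (6σ̂) = (702.9 − 678.4) / (6 × 3.931) = 24.5000 / 23.5860 = 1.0388

1.04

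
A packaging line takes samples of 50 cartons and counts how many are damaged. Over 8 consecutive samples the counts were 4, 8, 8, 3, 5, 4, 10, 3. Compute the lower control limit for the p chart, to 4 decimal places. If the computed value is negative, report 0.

p̄ = Σdᵢ / (k·n) = 45 / (8 × 50) = 0.11250
LCL = p̄ − 3·√(p̄(1−p̄)/n) = 0.11250 − 3 × 0.04469 = -0.02156 → 0 (negative, so LCL = 0)

0.0000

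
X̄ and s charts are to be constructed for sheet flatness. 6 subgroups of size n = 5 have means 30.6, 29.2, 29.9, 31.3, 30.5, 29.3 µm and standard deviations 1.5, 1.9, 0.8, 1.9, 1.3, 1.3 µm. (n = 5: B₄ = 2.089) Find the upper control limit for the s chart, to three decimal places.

s̄ = (1.5 + 1.9 + 0.8 + 1.9 + 1.3 + 1.3) / 6 = 1.4500
UCL_s = B₄·s̄ = 2.089 × 1.4500 = 3.0290

3.029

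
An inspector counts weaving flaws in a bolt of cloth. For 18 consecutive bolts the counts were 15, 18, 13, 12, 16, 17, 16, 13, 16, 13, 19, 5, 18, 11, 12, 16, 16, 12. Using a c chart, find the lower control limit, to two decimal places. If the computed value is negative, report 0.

c̄ = (15 + 18 + 13 + 12 + 16 + 17 + 16 + 13 + 16 + 13 + 19 + 5 + 18 + 11 + 12 + 16 + 16 + 12) / 18 = 258 / 18 = 14.3333
LCL = c̄ − 3√c̄ = 14.3333 − 3 × 3.7859 = 2.9755

2.98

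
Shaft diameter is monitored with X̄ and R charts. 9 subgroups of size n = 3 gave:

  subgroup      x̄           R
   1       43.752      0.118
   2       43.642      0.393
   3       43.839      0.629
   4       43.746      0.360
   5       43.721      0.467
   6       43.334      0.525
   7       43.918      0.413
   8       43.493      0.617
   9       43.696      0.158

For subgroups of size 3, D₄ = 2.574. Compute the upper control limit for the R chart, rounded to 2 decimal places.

R̄ = (0.118 + 0.393 + 0.629 + 0.360 + 0.467 + 0.525 + 0.413 + 0.617 + 0.158) / 9 = 3.6800 / 9 = 0.4089
UCL_R = D₄·R̄ = 2.574 × 0.4089 = 1.0525

1.05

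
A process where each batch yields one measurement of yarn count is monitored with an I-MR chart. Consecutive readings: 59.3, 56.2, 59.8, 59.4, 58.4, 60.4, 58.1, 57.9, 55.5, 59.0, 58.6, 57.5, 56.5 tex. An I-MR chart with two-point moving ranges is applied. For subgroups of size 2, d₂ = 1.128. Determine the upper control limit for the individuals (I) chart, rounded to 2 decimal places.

62.85

X̄ = (59.3 + 56.2 + 59.8 + 59.4 + 58.4 + 60.4 + 58.1 + 57.9 + 55.5 + 59.0 + 58.6 + 57.5 + 56.5) / 13 = 58.2000
Moving ranges: 3.1, 3.6, 0.4, 1.0, 2.0, 2.3, 0.2, 2.4, 3.5, 0.4, 1.1, 1.0; M̄R̄ = 21.0000 / 12 = 1.7500
UCL = X̄ + 3·M̄R̄/d₂ = 58.2000 + 3 × 1.7500 / 1.128 = 62.8543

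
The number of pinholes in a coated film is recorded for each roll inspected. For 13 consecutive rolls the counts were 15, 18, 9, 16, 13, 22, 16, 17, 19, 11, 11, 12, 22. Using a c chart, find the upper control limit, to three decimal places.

c̄ = (15 + 18 + 9 + 16 + 13 + 22 + 16 + 17 + 19 + 11 + 11 + 12 + 22) / 13 = 201 / 13 = 15.4615
UCL = c̄ + 3√c̄ = 15.4615 + 3 × √15.4615 = 15.4615 + 3 × 3.9321 = 27.2579

27.258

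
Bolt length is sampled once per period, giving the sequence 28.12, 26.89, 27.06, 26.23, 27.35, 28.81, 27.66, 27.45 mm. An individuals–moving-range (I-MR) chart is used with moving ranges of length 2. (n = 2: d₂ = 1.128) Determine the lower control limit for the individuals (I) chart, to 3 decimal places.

25.102

X̄ = (28.12 + 26.89 + 27.06 + 26.23 + 27.35 + 28.81 + 27.66 + 27.45) / 8 = 27.4462
Moving ranges: 1.23, 0.17, 0.83, 1.12, 1.46, 1.15, 0.21; M̄R̄ = 6.1700 / 7 = 0.8814
LCL = X̄ − 3·M̄R̄/d₂ = 27.4462 − 3 × 0.8814 / 1.128 = 25.1020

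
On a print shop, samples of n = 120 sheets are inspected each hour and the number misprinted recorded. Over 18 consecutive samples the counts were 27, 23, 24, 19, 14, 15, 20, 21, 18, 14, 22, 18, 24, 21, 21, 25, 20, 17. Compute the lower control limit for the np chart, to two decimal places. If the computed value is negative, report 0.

p̄ = Σdᵢ / (k·n) = 363 / (18 × 120) = 0.16806
LCL = np̄ − 3·√(np̄(1−p̄)) = 20.1667 − 3 × 4.0960 = 7.8785

7.88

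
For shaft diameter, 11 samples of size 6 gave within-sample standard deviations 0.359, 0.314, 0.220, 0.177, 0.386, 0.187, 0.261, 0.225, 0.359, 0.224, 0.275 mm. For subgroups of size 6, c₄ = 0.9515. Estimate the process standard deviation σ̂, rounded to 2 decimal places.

s̄ = (0.359 + 0.314 + 0.220 + 0.177 + 0.386 + 0.187 + 0.261 + 0.225 + 0.359 + 0.224 + 0.275) / 11 = 0.2715
σ̂ = s̄ / c₄ = 0.2715 / 0.9515 = 0.2854

0.29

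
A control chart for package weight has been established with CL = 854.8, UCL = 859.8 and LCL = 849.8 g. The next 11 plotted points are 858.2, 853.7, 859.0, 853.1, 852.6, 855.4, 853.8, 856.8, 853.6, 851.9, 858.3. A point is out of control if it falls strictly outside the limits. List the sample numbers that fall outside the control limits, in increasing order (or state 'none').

none

All 11 points lie within [849.8, 859.8].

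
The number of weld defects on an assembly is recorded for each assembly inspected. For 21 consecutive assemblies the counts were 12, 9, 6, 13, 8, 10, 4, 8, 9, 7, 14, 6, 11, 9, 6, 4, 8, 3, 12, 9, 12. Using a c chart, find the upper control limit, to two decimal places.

17.35

c̄ = (12 + 9 + 6 + 13 + 8 + 10 + 4 + 8 + 9 + 7 + 14 + 6 + 11 + 9 + 6 + 4 + 8 + 3 + 12 + 9 + 12) / 21 = 180 / 21 = 8.5714
UCL = c̄ + 3√c̄ = 8.5714 + 3 × √8.5714 = 8.5714 + 3 × 2.9277 = 17.3545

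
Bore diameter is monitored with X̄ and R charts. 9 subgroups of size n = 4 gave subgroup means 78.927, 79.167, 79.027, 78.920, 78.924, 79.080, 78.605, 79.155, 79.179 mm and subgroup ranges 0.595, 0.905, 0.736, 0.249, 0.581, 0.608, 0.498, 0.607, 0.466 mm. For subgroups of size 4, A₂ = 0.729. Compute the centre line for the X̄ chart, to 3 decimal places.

X̄̄ = (78.927 + 79.167 + 79.027 + 78.920 + 78.924 + 79.080 + 78.605 + 79.155 + 79.179) / 9 = 710.9840 / 9 = 78.9982
CL = X̄̄ = 78.9982

78.998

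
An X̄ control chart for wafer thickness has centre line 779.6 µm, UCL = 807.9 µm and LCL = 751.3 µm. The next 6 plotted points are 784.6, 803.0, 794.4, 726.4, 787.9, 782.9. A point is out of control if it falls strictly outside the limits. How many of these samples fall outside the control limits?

1

Compare each point to [751.3, 807.9]: sample 4 = 726.4 < LCL.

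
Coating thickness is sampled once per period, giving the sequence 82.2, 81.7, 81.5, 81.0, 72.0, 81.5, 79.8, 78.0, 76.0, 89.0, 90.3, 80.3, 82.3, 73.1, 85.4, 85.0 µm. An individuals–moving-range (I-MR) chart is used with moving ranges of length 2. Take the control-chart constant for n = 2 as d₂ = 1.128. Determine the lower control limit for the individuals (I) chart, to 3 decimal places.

68.180

X̄ = (82.2 + 81.7 + 81.5 + 81.0 + 72.0 + 81.5 + 79.8 + 78.0 + 76.0 + 89.0 + 90.3 + 80.3 + 82.3 + 73.1 + 85.4 + 85.0) / 16 = 81.1937
Moving ranges: 0.5, 0.2, 0.5, 9.0, 9.5, 1.7, 1.8, 2.0, 13.0, 1.3, 10.0, 2.0, 9.2, 12.3, 0.4; M̄R̄ = 73.4000 / 15 = 4.8933
LCL = X̄ − 3·M̄R̄/d₂ = 81.1937 − 3 × 4.8933 / 1.128 = 68.1796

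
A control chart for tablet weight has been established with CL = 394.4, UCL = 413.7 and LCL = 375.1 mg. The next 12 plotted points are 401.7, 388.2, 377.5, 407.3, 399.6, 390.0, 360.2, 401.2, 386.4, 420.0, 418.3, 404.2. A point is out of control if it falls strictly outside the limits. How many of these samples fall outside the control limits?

Compare each point to [375.1, 413.7]: sample 7 = 360.2 < LCL; sample 10 = 420.0 > UCL; sample 11 = 418.3 > UCL.

3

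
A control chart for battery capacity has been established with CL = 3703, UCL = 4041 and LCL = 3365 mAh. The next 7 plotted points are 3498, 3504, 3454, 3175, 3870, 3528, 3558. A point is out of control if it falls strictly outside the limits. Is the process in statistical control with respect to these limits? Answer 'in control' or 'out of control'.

out of control

Compare each point to [3365, 4041]: sample 4 = 3175 < LCL.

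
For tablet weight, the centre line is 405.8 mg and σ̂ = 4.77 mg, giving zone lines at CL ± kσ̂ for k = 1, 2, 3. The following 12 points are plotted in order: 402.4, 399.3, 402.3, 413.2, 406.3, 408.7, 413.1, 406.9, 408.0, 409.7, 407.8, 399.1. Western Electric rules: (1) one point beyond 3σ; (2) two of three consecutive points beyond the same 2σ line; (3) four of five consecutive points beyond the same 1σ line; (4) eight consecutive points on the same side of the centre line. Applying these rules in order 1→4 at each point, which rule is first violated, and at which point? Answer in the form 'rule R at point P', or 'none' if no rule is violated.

Zone of each point (C = within 1σ̂, B = 1σ̂–2σ̂, A = 2σ̂–3σ̂, * = beyond 3σ̂; sign = side of CL): 1:-C, 2:-B, 3:-C, 4:+B, 5:+C, 6:+C, 7:+B, 8:+C, 9:+C, 10:+C, 11:+C, 12:-B
Rule 4 (eight consecutive points on the same side of the centre line) is satisfied at point 11.

rule 4 at point 11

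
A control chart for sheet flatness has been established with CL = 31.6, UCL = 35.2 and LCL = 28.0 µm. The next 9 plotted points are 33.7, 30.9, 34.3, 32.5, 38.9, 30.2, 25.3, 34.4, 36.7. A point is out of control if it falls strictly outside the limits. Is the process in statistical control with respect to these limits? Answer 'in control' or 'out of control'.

out of control

Compare each point to [28.0, 35.2]: sample 5 = 38.9 > UCL; sample 7 = 25.3 < LCL; sample 9 = 36.7 > UCL.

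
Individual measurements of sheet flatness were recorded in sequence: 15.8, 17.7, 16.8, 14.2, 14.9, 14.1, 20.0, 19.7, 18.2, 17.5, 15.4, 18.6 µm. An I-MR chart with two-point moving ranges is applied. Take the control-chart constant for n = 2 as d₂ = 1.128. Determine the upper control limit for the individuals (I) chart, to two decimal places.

21.89

X̄ = (15.8 + 17.7 + 16.8 + 14.2 + 14.9 + 14.1 + 20.0 + 19.7 + 18.2 + 17.5 + 15.4 + 18.6) / 12 = 16.9083
Moving ranges: 1.9, 0.9, 2.6, 0.7, 0.8, 5.9, 0.3, 1.5, 0.7, 2.1, 3.2; M̄R̄ = 20.6000 / 11 = 1.8727
UCL = X̄ + 3·M̄R̄/d₂ = 16.9083 + 3 × 1.8727 / 1.128 = 21.8890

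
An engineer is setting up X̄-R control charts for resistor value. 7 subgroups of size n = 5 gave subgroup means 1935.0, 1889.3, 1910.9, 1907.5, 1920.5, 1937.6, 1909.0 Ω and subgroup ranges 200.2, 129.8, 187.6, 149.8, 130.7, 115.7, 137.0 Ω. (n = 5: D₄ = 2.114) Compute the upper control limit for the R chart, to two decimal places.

R̄ = (200.2 + 129.8 + 187.6 + 149.8 + 130.7 + 115.7 + 137.0) / 7 = 1050.8000 / 7 = 150.1143
UCL_R = D₄·R̄ = 2.114 × 150.1143 = 317.3416

317.34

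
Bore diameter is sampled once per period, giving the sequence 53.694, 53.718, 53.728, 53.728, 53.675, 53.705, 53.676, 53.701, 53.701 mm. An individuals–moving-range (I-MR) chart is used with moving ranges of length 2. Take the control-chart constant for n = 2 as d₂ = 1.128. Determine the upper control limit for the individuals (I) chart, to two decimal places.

X̄ = (53.694 + 53.718 + 53.728 + 53.728 + 53.675 + 53.705 + 53.676 + 53.701 + 53.701) / 9 = 53.7029
Moving ranges: 0.024, 0.010, 0.000, 0.053, 0.030, 0.029, 0.025, 0.000; M̄R̄ = 0.1710 / 8 = 0.0214
UCL = X̄ + 3·M̄R̄/d₂ = 53.7029 + 3 × 0.0214 / 1.128 = 53.7597

53.76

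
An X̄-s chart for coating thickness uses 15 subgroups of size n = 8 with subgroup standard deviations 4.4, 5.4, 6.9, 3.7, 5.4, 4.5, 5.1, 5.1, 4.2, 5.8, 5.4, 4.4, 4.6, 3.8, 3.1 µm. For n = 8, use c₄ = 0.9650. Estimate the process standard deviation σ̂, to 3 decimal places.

s̄ = (4.4 + 5.4 + 6.9 + 3.7 + 5.4 + 4.5 + 5.1 + 5.1 + 4.2 + 5.8 + 5.4 + 4.4 + 4.6 + 3.8 + 3.1) / 15 = 4.7867
σ̂ = s̄ / c₄ = 4.7867 / 0.9650 = 4.9603

4.960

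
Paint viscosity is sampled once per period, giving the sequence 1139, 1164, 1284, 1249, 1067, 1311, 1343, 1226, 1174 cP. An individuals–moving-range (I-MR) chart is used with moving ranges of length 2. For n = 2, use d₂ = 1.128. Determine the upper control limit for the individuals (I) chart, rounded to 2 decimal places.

1485.73

X̄ = (1139 + 1164 + 1284 + 1249 + 1067 + 1311 + 1343 + 1226 + 1174) / 9 = 1217.4444
Moving ranges: 25, 120, 35, 182, 244, 32, 117, 52; M̄R̄ = 807.0000 / 8 = 100.8750
UCL = X̄ + 3·M̄R̄/d₂ = 1217.4444 + 3 × 100.8750 / 1.128 = 1485.7290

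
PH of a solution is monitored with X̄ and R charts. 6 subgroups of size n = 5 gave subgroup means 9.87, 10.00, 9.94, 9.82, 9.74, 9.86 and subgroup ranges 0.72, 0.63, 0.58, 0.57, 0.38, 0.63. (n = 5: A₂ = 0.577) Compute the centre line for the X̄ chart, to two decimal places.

X̄̄ = (9.87 + 10.00 + 9.94 + 9.82 + 9.74 + 9.86) / 6 = 59.2300 / 6 = 9.8717
CL = X̄̄ = 9.8717

9.87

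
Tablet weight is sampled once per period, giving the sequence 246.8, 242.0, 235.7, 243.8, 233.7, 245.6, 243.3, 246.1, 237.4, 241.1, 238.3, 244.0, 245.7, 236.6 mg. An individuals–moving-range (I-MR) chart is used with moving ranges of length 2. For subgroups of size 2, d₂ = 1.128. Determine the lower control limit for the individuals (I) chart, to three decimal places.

X̄ = (246.8 + 242.0 + 235.7 + 243.8 + 233.7 + 245.6 + 243.3 + 246.1 + 237.4 + 241.1 + 238.3 + 244.0 + 245.7 + 236.6) / 14 = 241.4357
Moving ranges: 4.8, 6.3, 8.1, 10.1, 11.9, 2.3, 2.8, 8.7, 3.7, 2.8, 5.7, 1.7, 9.1; M̄R̄ = 78.0000 / 13 = 6.0000
LCL = X̄ − 3·M̄R̄/d₂ = 241.4357 − 3 × 6.0000 / 1.128 = 225.4783

225.478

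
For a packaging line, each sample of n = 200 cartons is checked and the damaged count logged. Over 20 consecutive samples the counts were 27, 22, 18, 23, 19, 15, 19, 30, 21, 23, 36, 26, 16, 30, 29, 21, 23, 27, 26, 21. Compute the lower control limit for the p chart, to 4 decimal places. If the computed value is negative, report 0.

p̄ = Σdᵢ / (k·n) = 472 / (20 × 200) = 0.11800
LCL = p̄ − 3·√(p̄(1−p̄)/n) = 0.11800 − 3 × 0.02281 = 0.04956

0.0496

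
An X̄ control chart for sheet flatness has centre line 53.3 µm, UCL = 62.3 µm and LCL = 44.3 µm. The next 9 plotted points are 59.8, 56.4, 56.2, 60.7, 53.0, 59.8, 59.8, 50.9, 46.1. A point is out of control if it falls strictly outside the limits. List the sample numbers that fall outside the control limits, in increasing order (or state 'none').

All 9 points lie within [44.3, 62.3].

none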